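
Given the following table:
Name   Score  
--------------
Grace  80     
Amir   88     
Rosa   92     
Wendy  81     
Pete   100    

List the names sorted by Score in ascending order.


Sorting by Score (ascending):
  Grace: 80
  Wendy: 81
  Amir: 88
  Rosa: 92
  Pete: 100


ANSWER: Grace, Wendy, Amir, Rosa, Pete


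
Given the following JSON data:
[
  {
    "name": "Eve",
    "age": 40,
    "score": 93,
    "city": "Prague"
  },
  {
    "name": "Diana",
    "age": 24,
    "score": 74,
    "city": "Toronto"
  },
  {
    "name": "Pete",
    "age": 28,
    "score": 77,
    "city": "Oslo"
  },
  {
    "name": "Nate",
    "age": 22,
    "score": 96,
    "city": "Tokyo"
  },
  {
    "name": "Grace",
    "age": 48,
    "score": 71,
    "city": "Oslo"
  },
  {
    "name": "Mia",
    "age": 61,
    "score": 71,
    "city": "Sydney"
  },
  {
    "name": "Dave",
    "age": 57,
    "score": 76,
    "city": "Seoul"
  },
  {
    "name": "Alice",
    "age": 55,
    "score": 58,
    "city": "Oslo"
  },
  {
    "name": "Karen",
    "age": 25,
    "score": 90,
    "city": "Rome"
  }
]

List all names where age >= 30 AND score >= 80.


Checking both conditions:
  Eve (age=40, score=93) -> YES
  Diana (age=24, score=74) -> no
  Pete (age=28, score=77) -> no
  Nate (age=22, score=96) -> no
  Grace (age=48, score=71) -> no
  Mia (age=61, score=71) -> no
  Dave (age=57, score=76) -> no
  Alice (age=55, score=58) -> no
  Karen (age=25, score=90) -> no


ANSWER: Eve


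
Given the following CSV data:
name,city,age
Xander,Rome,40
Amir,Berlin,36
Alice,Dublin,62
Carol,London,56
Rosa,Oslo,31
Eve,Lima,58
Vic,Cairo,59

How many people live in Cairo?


Scanning city column for 'Cairo':
  Row 7: Vic -> MATCH
Total matches: 1

ANSWER: 1


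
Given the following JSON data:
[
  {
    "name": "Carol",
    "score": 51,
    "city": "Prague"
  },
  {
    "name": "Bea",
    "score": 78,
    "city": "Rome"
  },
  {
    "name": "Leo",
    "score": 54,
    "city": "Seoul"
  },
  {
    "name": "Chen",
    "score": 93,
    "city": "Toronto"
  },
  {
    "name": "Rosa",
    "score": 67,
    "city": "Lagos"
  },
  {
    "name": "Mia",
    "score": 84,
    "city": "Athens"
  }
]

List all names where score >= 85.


Filtering records where score >= 85:
  Carol (score=51) -> no
  Bea (score=78) -> no
  Leo (score=54) -> no
  Chen (score=93) -> YES
  Rosa (score=67) -> no
  Mia (score=84) -> no


ANSWER: Chen


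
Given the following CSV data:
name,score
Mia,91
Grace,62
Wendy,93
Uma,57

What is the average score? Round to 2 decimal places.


Scores: 91, 62, 93, 57
Sum = 303
Count = 4
Average = 303 / 4 = 75.75

ANSWER: 75.75


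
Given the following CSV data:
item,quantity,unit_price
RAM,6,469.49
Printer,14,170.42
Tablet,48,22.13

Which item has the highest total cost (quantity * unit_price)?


Computing row totals:
  RAM: 2816.94
  Printer: 2385.88
  Tablet: 1062.24
Maximum: RAM (2816.94)

ANSWER: RAM


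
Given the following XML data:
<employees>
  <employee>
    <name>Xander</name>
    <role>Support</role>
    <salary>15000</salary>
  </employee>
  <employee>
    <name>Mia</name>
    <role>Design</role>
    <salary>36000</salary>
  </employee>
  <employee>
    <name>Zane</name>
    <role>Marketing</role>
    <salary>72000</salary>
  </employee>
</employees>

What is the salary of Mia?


Searching for <employee> with <name>Mia</name>
Found at position 2
<salary>36000</salary>

ANSWER: 36000


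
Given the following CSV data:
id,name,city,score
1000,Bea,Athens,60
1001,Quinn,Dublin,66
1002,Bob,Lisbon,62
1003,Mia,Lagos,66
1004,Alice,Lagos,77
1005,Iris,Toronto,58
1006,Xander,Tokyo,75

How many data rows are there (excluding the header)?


Counting rows (excluding header):
Header: id,name,city,score
Data rows: 7

ANSWER: 7


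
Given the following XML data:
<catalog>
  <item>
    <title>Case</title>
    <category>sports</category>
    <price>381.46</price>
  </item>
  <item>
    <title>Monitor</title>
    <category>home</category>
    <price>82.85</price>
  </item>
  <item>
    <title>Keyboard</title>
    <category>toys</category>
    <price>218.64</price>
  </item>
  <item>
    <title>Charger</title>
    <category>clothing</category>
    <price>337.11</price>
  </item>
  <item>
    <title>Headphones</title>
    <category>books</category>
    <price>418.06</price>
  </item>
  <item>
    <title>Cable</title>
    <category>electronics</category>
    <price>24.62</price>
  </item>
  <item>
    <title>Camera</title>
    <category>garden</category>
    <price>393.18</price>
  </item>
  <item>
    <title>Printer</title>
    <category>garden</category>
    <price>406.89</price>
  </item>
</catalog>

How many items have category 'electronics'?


Scanning <item> elements for <category>electronics</category>:
  Item 6: Cable -> MATCH
Count: 1

ANSWER: 1


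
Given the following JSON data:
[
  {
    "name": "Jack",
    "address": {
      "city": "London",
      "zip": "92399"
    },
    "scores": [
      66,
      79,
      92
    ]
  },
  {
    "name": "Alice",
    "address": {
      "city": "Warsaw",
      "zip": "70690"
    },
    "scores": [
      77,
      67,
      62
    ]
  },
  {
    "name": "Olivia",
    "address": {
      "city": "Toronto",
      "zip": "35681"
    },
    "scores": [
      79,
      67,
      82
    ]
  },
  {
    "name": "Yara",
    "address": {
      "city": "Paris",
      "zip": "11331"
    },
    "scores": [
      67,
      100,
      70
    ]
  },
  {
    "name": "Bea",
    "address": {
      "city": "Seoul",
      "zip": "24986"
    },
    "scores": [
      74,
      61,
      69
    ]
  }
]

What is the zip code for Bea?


Path: records[4].address.zip
Value: 24986

ANSWER: 24986


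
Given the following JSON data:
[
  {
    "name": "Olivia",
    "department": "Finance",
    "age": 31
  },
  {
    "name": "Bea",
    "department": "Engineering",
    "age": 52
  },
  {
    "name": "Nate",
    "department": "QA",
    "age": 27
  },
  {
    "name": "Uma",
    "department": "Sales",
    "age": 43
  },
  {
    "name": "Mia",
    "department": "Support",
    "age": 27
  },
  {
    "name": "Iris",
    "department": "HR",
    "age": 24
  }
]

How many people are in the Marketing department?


Scanning records for department = Marketing
  No matches found
Count: 0

ANSWER: 0


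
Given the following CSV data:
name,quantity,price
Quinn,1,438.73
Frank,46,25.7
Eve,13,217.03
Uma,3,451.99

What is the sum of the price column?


Values in 'price' column:
  Row 1: 438.73
  Row 2: 25.7
  Row 3: 217.03
  Row 4: 451.99
Sum = 438.73 + 25.7 + 217.03 + 451.99 = 1133.45

ANSWER: 1133.45


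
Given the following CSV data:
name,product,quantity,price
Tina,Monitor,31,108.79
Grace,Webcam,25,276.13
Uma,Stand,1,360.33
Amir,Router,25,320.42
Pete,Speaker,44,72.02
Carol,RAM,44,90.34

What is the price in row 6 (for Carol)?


Row 6: Carol
Column 'price' = 90.34

ANSWER: 90.34


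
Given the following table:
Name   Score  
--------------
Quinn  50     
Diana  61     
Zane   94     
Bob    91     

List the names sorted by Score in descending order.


Sorting by Score (descending):
  Zane: 94
  Bob: 91
  Diana: 61
  Quinn: 50


ANSWER: Zane, Bob, Diana, Quinn


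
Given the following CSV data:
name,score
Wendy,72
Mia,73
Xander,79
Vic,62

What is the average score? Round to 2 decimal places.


Scores: 72, 73, 79, 62
Sum = 286
Count = 4
Average = 286 / 4 = 71.50

ANSWER: 71.50


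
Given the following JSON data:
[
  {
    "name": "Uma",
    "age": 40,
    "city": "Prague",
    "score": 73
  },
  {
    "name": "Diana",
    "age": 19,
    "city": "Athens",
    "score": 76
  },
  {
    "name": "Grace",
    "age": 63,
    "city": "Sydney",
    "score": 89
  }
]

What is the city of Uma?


Looking up record where name = Uma
Record index: 0
Field 'city' = Prague

ANSWER: Prague


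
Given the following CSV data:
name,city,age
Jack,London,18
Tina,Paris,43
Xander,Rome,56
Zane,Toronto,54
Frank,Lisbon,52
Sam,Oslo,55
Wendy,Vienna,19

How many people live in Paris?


Scanning city column for 'Paris':
  Row 2: Tina -> MATCH
Total matches: 1

ANSWER: 1


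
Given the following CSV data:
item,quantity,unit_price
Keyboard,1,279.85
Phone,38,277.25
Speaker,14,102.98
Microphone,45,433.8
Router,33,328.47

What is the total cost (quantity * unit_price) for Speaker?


Row: Speaker
quantity = 14
unit_price = 102.98
total = 14 * 102.98 = 1441.72

ANSWER: 1441.72


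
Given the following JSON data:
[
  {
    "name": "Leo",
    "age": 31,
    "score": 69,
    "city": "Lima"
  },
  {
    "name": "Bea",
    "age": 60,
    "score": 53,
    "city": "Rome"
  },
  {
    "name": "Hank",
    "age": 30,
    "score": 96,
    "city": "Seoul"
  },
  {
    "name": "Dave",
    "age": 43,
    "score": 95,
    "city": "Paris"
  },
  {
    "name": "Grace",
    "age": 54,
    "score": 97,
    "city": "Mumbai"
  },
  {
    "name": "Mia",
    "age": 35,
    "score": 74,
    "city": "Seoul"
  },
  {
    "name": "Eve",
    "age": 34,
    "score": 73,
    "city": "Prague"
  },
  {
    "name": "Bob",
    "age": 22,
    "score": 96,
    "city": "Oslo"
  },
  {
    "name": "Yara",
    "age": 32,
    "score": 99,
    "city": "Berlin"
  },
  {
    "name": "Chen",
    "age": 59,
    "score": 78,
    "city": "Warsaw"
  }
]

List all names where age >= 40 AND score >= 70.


Checking both conditions:
  Leo (age=31, score=69) -> no
  Bea (age=60, score=53) -> no
  Hank (age=30, score=96) -> no
  Dave (age=43, score=95) -> YES
  Grace (age=54, score=97) -> YES
  Mia (age=35, score=74) -> no
  Eve (age=34, score=73) -> no
  Bob (age=22, score=96) -> no
  Yara (age=32, score=99) -> no
  Chen (age=59, score=78) -> YES


ANSWER: Dave, Grace, Chen


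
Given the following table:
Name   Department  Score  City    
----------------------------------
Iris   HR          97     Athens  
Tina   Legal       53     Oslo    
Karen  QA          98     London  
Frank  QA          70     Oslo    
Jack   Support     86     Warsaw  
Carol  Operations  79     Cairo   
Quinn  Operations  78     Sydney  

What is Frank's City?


Row 4: Frank
City = Oslo

ANSWER: Oslo


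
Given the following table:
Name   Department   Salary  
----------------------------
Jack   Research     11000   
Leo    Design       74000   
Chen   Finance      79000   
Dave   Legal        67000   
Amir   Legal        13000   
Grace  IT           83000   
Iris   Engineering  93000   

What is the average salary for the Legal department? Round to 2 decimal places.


Legal department members:
  Dave: 67000
  Amir: 13000
Sum = 80000
Count = 2
Average = 80000 / 2 = 40000.00

ANSWER: 40000.00


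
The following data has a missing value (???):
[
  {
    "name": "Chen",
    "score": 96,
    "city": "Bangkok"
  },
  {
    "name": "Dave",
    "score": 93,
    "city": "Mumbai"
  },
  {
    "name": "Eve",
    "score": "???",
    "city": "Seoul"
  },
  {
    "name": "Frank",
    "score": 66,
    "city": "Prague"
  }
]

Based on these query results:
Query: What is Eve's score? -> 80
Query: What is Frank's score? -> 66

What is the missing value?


The missing value is Eve's score
From query: Eve's score = 80

ANSWER: 80


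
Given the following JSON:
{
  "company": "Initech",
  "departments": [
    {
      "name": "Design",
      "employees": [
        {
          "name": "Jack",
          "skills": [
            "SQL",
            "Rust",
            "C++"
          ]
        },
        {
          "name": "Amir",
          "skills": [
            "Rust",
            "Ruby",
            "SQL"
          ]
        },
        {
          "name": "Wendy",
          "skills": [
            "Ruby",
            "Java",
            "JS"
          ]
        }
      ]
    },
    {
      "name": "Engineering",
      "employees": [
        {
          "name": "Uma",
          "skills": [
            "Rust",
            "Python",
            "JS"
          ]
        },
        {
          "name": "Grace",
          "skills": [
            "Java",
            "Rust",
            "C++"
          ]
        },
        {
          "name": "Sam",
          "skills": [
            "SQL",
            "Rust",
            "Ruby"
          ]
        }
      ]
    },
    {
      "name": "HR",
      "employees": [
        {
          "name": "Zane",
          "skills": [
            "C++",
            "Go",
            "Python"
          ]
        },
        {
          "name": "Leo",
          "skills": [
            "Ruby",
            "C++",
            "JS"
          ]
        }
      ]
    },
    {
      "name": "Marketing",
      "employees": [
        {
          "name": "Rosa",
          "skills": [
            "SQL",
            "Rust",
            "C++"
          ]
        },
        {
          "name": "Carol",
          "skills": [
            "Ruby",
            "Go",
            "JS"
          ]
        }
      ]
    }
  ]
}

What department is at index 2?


Path: departments[2].name
Value: HR

ANSWER: HR


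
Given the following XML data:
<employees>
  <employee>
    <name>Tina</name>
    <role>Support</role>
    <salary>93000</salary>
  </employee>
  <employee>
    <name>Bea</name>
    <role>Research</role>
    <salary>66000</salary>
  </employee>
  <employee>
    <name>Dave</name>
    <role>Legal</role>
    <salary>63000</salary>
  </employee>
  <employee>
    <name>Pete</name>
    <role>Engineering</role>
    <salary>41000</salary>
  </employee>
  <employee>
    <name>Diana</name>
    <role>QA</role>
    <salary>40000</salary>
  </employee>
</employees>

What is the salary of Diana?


Searching for <employee> with <name>Diana</name>
Found at position 5
<salary>40000</salary>

ANSWER: 40000


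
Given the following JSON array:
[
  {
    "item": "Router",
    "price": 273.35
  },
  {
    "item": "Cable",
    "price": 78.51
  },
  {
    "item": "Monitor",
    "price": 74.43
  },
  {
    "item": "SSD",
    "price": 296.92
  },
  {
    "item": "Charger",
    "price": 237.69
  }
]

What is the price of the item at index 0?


Array index 0 -> Router
price = 273.35

ANSWER: 273.35


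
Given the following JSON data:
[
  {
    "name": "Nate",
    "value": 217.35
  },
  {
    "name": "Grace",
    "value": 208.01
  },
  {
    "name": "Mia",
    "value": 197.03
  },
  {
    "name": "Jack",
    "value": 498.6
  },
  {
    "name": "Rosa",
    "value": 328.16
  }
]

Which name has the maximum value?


Comparing values:
  Nate: 217.35
  Grace: 208.01
  Mia: 197.03
  Jack: 498.6
  Rosa: 328.16
Maximum: Jack (498.6)

ANSWER: Jack


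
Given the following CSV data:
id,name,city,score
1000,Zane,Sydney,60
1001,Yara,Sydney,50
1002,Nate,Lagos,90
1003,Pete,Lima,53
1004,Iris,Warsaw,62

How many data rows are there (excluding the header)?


Counting rows (excluding header):
Header: id,name,city,score
Data rows: 5

ANSWER: 5


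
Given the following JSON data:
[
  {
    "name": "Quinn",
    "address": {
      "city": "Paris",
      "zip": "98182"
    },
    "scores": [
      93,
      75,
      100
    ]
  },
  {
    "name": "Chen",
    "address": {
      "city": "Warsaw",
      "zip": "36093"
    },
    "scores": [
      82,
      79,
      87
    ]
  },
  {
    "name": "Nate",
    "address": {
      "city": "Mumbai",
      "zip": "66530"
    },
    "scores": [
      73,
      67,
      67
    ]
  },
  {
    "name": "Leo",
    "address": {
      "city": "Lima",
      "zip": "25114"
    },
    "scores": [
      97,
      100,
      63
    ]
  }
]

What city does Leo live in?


Path: records[3].address.city
Value: Lima

ANSWER: Lima


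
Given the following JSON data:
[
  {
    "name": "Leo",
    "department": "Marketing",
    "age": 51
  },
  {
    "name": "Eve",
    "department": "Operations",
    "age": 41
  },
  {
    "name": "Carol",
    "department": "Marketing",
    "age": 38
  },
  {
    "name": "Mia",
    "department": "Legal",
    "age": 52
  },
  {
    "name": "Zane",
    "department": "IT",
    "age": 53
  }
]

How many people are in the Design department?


Scanning records for department = Design
  No matches found
Count: 0

ANSWER: 0


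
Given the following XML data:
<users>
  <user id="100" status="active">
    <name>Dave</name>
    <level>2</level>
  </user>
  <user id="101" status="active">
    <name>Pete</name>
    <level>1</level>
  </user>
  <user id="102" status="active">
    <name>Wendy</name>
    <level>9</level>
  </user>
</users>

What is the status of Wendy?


Finding user with name = Wendy
user id="102" status="active"

ANSWER: active


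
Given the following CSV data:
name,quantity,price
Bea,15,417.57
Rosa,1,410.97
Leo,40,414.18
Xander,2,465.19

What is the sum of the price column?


Values in 'price' column:
  Row 1: 417.57
  Row 2: 410.97
  Row 3: 414.18
  Row 4: 465.19
Sum = 417.57 + 410.97 + 414.18 + 465.19 = 1707.91

ANSWER: 1707.91


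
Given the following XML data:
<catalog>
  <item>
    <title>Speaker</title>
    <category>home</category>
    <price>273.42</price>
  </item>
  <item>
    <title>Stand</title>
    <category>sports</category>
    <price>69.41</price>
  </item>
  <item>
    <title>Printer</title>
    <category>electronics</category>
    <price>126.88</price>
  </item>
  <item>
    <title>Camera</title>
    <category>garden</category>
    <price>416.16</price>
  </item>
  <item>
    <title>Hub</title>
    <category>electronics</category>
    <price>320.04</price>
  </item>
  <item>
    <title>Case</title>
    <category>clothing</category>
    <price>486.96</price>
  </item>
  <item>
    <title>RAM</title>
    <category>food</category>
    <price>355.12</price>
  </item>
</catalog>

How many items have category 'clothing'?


Scanning <item> elements for <category>clothing</category>:
  Item 6: Case -> MATCH
Count: 1

ANSWER: 1


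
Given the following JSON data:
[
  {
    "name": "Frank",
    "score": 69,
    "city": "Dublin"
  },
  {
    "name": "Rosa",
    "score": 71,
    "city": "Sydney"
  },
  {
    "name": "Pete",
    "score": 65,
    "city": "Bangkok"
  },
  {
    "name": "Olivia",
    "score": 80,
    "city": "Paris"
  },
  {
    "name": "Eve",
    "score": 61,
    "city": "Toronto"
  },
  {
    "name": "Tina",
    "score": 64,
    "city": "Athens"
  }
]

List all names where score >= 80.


Filtering records where score >= 80:
  Frank (score=69) -> no
  Rosa (score=71) -> no
  Pete (score=65) -> no
  Olivia (score=80) -> YES
  Eve (score=61) -> no
  Tina (score=64) -> no


ANSWER: Olivia


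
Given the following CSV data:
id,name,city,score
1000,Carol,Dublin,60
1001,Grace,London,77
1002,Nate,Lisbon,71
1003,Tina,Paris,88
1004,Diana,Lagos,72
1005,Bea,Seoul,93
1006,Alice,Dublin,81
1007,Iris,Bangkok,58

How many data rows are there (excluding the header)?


Counting rows (excluding header):
Header: id,name,city,score
Data rows: 8

ANSWER: 8


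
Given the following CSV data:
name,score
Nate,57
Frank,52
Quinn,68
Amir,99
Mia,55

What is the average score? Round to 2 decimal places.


Scores: 57, 52, 68, 99, 55
Sum = 331
Count = 5
Average = 331 / 5 = 66.20

ANSWER: 66.20


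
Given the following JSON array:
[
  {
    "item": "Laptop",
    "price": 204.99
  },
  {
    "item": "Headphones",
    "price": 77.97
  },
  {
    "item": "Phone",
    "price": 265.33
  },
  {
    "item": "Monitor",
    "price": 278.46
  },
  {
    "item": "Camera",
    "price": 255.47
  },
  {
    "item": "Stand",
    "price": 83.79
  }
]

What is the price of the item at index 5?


Array index 5 -> Stand
price = 83.79

ANSWER: 83.79


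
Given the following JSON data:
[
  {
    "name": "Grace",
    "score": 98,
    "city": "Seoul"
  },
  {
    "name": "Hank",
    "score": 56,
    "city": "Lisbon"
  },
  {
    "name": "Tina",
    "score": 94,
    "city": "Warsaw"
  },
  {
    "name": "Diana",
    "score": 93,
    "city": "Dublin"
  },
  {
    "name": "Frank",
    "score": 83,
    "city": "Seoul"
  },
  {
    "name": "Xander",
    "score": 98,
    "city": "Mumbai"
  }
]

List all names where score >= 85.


Filtering records where score >= 85:
  Grace (score=98) -> YES
  Hank (score=56) -> no
  Tina (score=94) -> YES
  Diana (score=93) -> YES
  Frank (score=83) -> no
  Xander (score=98) -> YES


ANSWER: Grace, Tina, Diana, Xander


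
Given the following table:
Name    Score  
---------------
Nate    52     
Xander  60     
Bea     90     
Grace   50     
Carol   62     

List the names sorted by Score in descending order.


Sorting by Score (descending):
  Bea: 90
  Carol: 62
  Xander: 60
  Nate: 52
  Grace: 50


ANSWER: Bea, Carol, Xander, Nate, Grace


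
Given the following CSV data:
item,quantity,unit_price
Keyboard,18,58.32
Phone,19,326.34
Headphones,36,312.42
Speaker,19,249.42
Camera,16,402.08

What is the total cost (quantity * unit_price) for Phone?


Row: Phone
quantity = 19
unit_price = 326.34
total = 19 * 326.34 = 6200.46

ANSWER: 6200.46


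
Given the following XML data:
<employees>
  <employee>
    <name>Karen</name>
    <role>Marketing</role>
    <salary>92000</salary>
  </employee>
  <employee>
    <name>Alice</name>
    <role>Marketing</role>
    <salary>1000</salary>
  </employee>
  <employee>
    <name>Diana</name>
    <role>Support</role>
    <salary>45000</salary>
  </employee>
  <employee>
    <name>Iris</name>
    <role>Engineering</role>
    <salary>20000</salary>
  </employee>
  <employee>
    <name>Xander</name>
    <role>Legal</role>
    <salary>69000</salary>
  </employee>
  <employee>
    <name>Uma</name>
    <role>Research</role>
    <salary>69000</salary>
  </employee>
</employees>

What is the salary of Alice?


Searching for <employee> with <name>Alice</name>
Found at position 2
<salary>1000</salary>

ANSWER: 1000


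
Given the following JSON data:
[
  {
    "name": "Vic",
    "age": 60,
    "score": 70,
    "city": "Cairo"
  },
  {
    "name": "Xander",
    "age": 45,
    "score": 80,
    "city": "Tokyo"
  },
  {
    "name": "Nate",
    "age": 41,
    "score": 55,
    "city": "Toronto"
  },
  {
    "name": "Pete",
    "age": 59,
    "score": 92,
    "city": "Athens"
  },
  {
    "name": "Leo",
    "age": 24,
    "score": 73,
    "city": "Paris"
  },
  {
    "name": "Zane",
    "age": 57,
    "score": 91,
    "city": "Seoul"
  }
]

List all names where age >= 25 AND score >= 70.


Checking both conditions:
  Vic (age=60, score=70) -> YES
  Xander (age=45, score=80) -> YES
  Nate (age=41, score=55) -> no
  Pete (age=59, score=92) -> YES
  Leo (age=24, score=73) -> no
  Zane (age=57, score=91) -> YES


ANSWER: Vic, Xander, Pete, Zane


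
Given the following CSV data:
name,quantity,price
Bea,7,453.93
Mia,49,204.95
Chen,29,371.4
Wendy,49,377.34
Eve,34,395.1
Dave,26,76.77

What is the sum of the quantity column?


Values in 'quantity' column:
  Row 1: 7
  Row 2: 49
  Row 3: 29
  Row 4: 49
  Row 5: 34
  Row 6: 26
Sum = 7 + 49 + 29 + 49 + 34 + 26 = 194

ANSWER: 194


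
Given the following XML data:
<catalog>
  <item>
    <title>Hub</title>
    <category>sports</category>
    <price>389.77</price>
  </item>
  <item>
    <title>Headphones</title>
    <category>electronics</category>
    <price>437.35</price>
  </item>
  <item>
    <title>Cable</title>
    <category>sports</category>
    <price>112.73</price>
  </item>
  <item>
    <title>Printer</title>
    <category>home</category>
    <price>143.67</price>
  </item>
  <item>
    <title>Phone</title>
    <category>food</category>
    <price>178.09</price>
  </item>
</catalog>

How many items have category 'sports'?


Scanning <item> elements for <category>sports</category>:
  Item 1: Hub -> MATCH
  Item 3: Cable -> MATCH
Count: 2

ANSWER: 2


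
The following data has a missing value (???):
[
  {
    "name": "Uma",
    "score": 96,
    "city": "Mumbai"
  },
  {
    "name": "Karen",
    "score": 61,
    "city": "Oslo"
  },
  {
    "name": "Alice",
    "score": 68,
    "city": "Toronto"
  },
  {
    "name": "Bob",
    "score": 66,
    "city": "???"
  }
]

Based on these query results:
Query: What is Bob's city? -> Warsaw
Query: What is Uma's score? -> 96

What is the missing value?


The missing value is Bob's city
From query: Bob's city = Warsaw

ANSWER: Warsaw


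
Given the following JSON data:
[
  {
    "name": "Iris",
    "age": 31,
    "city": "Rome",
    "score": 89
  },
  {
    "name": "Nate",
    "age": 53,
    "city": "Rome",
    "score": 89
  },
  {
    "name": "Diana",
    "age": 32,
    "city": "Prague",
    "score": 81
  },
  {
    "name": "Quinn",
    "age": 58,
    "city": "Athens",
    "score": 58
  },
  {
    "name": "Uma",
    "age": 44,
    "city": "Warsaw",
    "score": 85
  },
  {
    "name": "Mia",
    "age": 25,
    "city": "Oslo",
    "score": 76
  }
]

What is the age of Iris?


Looking up record where name = Iris
Record index: 0
Field 'age' = 31

ANSWER: 31


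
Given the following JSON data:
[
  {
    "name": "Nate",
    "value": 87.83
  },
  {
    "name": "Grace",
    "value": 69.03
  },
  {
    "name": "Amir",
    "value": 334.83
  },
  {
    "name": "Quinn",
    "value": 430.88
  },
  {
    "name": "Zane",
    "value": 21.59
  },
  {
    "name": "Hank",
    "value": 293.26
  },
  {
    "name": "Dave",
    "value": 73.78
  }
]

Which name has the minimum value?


Comparing values:
  Nate: 87.83
  Grace: 69.03
  Amir: 334.83
  Quinn: 430.88
  Zane: 21.59
  Hank: 293.26
  Dave: 73.78
Minimum: Zane (21.59)

ANSWER: Zane


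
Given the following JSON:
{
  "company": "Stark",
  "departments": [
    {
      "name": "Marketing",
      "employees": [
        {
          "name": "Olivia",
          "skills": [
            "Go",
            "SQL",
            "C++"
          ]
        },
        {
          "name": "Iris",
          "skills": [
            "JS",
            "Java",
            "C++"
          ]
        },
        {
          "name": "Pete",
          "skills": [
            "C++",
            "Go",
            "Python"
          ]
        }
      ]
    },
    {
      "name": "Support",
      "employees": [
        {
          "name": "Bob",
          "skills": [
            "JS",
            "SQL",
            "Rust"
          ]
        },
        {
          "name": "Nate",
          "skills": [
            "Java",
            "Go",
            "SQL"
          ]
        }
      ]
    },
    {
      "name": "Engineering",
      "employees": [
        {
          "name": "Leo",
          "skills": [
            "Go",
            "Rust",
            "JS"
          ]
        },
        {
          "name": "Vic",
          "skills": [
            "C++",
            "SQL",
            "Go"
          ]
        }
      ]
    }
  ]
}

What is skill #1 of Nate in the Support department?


Path: departments[1].employees[1].skills[0]
Value: Java

ANSWER: Java


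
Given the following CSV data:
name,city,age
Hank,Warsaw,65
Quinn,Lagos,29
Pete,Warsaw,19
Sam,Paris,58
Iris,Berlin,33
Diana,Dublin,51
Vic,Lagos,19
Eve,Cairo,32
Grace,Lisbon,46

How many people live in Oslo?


Scanning city column for 'Oslo':
Total matches: 0

ANSWER: 0


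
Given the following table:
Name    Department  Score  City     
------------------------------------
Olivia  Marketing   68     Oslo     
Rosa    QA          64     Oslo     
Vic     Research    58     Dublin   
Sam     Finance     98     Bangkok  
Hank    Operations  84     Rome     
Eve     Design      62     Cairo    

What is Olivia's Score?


Row 1: Olivia
Score = 68

ANSWER: 68


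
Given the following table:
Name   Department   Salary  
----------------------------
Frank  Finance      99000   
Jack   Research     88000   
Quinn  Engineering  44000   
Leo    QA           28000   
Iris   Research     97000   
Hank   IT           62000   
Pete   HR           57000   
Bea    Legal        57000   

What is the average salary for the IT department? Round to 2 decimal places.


IT department members:
  Hank: 62000
Sum = 62000
Count = 1
Average = 62000 / 1 = 62000.00

ANSWER: 62000.00


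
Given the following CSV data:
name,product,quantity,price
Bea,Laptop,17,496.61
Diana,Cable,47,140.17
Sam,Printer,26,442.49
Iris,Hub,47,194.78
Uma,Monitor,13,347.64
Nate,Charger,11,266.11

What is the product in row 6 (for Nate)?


Row 6: Nate
Column 'product' = Charger

ANSWER: Charger


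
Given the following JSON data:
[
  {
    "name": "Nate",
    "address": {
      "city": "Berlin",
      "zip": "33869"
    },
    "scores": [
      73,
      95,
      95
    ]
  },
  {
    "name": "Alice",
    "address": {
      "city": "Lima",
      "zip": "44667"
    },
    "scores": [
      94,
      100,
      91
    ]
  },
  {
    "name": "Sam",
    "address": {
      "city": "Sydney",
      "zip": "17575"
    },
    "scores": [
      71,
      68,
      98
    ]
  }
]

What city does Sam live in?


Path: records[2].address.city
Value: Sydney

ANSWER: Sydney


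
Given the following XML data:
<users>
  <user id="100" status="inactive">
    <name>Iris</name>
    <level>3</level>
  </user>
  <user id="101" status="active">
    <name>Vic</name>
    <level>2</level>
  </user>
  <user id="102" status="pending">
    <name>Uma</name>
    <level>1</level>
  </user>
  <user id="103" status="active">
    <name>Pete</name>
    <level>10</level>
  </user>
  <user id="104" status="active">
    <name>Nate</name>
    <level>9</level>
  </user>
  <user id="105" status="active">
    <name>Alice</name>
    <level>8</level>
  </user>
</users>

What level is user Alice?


Finding user: Alice
<level>8</level>

ANSWER: 8


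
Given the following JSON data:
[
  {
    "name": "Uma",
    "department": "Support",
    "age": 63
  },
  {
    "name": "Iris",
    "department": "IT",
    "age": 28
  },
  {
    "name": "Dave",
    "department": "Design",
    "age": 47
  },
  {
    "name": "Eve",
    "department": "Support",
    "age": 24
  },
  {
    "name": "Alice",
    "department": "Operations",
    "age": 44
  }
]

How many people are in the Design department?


Scanning records for department = Design
  Record 2: Dave
Count: 1

ANSWER: 1


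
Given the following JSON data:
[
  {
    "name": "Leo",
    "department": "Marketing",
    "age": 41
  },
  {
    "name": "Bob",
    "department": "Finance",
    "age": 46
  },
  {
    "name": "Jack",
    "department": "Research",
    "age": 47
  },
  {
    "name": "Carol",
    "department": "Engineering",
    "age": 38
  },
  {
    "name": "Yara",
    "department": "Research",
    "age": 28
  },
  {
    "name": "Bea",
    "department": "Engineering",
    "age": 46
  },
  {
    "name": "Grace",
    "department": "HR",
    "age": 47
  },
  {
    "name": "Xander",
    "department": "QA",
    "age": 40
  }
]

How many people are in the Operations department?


Scanning records for department = Operations
  No matches found
Count: 0

ANSWER: 0


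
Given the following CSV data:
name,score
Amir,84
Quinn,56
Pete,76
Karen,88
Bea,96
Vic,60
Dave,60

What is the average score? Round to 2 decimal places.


Scores: 84, 56, 76, 88, 96, 60, 60
Sum = 520
Count = 7
Average = 520 / 7 = 74.29

ANSWER: 74.29


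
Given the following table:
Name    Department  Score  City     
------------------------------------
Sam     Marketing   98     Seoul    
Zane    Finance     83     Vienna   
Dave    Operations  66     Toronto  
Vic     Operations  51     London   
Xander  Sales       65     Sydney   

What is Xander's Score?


Row 5: Xander
Score = 65

ANSWER: 65


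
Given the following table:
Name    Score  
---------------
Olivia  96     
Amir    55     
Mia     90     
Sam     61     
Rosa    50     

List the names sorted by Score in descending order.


Sorting by Score (descending):
  Olivia: 96
  Mia: 90
  Sam: 61
  Amir: 55
  Rosa: 50


ANSWER: Olivia, Mia, Sam, Amir, Rosa


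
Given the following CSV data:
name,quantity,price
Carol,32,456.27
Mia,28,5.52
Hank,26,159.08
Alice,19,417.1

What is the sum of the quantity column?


Values in 'quantity' column:
  Row 1: 32
  Row 2: 28
  Row 3: 26
  Row 4: 19
Sum = 32 + 28 + 26 + 19 = 105

ANSWER: 105


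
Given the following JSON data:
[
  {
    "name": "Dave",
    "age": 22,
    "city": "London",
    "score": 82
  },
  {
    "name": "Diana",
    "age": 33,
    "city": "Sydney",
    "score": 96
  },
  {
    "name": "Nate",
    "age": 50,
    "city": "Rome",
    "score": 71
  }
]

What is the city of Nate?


Looking up record where name = Nate
Record index: 2
Field 'city' = Rome

ANSWER: Rome


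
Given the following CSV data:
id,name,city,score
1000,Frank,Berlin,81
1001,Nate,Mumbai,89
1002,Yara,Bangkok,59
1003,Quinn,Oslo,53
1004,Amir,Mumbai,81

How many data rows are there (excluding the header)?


Counting rows (excluding header):
Header: id,name,city,score
Data rows: 5

ANSWER: 5


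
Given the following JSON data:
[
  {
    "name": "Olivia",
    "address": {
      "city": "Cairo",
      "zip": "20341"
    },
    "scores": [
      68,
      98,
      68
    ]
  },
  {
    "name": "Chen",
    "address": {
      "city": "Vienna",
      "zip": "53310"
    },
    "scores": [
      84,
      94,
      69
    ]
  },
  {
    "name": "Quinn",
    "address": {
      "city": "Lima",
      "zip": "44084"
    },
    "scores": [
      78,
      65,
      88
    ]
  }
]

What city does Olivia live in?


Path: records[0].address.city
Value: Cairo

ANSWER: Cairo


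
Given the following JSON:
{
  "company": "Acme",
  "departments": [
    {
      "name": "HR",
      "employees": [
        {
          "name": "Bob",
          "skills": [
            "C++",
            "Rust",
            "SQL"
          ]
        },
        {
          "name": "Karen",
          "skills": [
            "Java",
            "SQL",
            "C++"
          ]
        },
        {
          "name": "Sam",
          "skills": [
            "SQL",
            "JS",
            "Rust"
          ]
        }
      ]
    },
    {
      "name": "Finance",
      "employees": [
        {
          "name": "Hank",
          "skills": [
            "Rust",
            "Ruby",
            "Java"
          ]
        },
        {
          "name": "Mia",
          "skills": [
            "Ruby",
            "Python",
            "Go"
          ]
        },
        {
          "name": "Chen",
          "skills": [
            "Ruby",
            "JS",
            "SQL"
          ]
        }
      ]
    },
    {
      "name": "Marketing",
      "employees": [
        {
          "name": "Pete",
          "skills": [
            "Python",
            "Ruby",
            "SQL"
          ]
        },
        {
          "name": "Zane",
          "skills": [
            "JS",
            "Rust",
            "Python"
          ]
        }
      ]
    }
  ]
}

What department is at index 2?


Path: departments[2].name
Value: Marketing

ANSWER: Marketing


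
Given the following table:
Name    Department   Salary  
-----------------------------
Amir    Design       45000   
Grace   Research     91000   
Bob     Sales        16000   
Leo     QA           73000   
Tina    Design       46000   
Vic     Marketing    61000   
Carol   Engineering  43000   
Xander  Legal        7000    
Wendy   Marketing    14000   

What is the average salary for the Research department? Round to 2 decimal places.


Research department members:
  Grace: 91000
Sum = 91000
Count = 1
Average = 91000 / 1 = 91000.00

ANSWER: 91000.00


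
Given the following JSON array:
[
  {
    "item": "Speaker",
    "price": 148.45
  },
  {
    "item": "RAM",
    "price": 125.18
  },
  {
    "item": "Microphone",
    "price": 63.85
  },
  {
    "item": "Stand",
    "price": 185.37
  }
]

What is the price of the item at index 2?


Array index 2 -> Microphone
price = 63.85

ANSWER: 63.85


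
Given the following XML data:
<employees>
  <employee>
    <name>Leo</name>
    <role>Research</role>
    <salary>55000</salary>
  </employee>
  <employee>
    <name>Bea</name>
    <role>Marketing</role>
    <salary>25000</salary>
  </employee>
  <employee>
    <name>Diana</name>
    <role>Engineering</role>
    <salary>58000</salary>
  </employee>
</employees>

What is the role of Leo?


Searching for <employee> with <name>Leo</name>
Found at position 1
<role>Research</role>

ANSWER: Research


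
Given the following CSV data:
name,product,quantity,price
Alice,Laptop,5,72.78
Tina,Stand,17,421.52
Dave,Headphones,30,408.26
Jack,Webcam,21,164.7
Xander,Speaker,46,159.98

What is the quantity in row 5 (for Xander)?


Row 5: Xander
Column 'quantity' = 46

ANSWER: 46


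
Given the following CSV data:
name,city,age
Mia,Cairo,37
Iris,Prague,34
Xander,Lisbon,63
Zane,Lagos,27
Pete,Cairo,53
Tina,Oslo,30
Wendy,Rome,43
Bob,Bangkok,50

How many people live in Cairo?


Scanning city column for 'Cairo':
  Row 1: Mia -> MATCH
  Row 5: Pete -> MATCH
Total matches: 2

ANSWER: 2


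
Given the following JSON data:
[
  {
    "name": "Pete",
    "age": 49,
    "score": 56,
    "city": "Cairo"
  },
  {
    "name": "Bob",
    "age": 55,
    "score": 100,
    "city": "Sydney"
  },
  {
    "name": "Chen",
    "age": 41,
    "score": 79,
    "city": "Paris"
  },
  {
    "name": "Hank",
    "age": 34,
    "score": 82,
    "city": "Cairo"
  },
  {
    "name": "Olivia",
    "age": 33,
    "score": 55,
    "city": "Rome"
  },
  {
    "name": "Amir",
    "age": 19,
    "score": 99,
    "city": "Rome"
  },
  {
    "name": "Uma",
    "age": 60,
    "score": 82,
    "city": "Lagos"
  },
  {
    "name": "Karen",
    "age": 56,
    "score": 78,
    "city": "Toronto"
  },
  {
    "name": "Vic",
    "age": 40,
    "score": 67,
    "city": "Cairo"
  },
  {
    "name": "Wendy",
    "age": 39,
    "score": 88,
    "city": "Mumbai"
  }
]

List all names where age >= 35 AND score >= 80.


Checking both conditions:
  Pete (age=49, score=56) -> no
  Bob (age=55, score=100) -> YES
  Chen (age=41, score=79) -> no
  Hank (age=34, score=82) -> no
  Olivia (age=33, score=55) -> no
  Amir (age=19, score=99) -> no
  Uma (age=60, score=82) -> YES
  Karen (age=56, score=78) -> no
  Vic (age=40, score=67) -> no
  Wendy (age=39, score=88) -> YES


ANSWER: Bob, Uma, Wendy


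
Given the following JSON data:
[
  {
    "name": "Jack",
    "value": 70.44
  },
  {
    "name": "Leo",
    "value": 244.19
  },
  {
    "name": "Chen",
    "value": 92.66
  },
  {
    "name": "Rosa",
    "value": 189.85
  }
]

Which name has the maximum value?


Comparing values:
  Jack: 70.44
  Leo: 244.19
  Chen: 92.66
  Rosa: 189.85
Maximum: Leo (244.19)

ANSWER: Leo


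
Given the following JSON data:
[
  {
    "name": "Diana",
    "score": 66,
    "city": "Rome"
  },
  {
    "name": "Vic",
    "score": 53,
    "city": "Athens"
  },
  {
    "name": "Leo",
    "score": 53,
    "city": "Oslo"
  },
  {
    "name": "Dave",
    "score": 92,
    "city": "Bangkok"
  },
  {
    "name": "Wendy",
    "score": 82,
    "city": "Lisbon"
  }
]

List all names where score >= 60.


Filtering records where score >= 60:
  Diana (score=66) -> YES
  Vic (score=53) -> no
  Leo (score=53) -> no
  Dave (score=92) -> YES
  Wendy (score=82) -> YES


ANSWER: Diana, Dave, Wendy


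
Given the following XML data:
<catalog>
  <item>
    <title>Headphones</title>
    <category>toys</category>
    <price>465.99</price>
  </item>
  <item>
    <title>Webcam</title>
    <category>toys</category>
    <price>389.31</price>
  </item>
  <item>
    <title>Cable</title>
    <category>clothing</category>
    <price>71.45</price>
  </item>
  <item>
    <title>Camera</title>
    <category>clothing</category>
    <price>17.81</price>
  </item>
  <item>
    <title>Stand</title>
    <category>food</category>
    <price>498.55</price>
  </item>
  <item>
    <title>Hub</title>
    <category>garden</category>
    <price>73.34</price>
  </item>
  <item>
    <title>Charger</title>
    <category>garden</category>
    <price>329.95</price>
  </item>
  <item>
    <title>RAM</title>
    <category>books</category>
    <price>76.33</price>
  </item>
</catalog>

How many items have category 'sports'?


Scanning <item> elements for <category>sports</category>:
Count: 0

ANSWER: 0


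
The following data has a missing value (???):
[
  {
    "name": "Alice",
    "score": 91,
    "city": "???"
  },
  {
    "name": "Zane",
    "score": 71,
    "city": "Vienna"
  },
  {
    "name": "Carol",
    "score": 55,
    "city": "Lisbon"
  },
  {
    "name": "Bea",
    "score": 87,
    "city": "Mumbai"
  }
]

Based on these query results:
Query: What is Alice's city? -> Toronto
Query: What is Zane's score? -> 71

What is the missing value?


The missing value is Alice's city
From query: Alice's city = Toronto

ANSWER: Toronto
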